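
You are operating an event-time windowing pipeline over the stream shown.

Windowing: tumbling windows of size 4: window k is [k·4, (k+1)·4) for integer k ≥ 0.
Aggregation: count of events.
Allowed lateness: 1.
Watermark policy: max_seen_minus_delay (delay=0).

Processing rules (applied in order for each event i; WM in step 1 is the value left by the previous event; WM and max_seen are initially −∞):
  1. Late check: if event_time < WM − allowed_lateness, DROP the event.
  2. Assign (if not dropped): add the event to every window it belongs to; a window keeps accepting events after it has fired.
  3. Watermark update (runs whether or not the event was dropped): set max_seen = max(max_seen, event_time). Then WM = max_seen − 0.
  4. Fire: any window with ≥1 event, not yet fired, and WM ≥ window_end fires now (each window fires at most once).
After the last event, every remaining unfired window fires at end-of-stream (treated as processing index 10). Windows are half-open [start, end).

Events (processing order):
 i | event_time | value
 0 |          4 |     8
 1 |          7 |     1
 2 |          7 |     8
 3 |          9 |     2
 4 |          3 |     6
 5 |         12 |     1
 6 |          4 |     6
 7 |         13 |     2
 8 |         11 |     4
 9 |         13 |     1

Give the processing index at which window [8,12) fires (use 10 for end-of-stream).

5

i=0 t=4 v=8: → [4,8); WM=4
i=1 t=7 v=1: → [4,8); WM=7
i=2 t=7 v=8: → [4,8); WM=7
i=3 t=9 v=2: → [8,12); WM=9; [4,8) fires=3
i=4 t=3 v=6: DROP (t<9-1); WM=9
i=5 t=12 v=1: → [12,16); WM=12; [8,12) fires=1
i=6 t=4 v=6: DROP (t<12-1); WM=12
i=7 t=13 v=2: → [12,16); WM=13
i=8 t=11 v=4: DROP (t<13-1); WM=13
i=9 t=13 v=1: → [12,16); WM=13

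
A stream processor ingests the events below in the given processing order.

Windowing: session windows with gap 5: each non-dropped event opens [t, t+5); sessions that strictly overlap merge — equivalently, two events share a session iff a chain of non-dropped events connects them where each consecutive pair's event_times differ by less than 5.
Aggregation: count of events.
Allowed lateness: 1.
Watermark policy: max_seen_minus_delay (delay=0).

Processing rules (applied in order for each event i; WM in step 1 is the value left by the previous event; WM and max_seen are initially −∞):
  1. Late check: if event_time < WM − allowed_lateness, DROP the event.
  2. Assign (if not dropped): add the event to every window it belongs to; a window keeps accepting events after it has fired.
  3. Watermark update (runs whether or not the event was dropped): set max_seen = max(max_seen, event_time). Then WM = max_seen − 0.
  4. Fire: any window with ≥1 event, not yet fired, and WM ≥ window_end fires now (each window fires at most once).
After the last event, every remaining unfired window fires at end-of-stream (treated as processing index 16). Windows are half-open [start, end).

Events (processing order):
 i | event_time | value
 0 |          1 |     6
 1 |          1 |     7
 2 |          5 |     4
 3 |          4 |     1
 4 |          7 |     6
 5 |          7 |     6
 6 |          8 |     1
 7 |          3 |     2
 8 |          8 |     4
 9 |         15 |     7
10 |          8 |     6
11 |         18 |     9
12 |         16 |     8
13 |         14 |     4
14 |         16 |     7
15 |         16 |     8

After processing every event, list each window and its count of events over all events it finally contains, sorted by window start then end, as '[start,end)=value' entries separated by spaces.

i=0 t=1 v=6: → [1,6); WM=1
i=1 t=1 v=7: → [1,6); WM=1
i=2 t=5 v=4: → [1,10); WM=5
i=3 t=4 v=1: → [1,10); WM=5
i=4 t=7 v=6: → [1,12); WM=7
i=5 t=7 v=6: → [1,12); WM=7
i=6 t=8 v=1: → [1,13); WM=8
i=7 t=3 v=2: DROP (t<8-1); WM=8
i=8 t=8 v=4: → [1,13); WM=8
i=9 t=15 v=7: → [15,20); WM=15
i=10 t=8 v=6: DROP (t<15-1); WM=15
i=11 t=18 v=9: → [15,23); WM=18
i=12 t=16 v=8: DROP (t<18-1); WM=18
i=13 t=14 v=4: DROP (t<18-1); WM=18
i=14 t=16 v=7: DROP (t<18-1); WM=18
i=15 t=16 v=8: DROP (t<18-1); WM=18

[1,13)=8 [15,23)=2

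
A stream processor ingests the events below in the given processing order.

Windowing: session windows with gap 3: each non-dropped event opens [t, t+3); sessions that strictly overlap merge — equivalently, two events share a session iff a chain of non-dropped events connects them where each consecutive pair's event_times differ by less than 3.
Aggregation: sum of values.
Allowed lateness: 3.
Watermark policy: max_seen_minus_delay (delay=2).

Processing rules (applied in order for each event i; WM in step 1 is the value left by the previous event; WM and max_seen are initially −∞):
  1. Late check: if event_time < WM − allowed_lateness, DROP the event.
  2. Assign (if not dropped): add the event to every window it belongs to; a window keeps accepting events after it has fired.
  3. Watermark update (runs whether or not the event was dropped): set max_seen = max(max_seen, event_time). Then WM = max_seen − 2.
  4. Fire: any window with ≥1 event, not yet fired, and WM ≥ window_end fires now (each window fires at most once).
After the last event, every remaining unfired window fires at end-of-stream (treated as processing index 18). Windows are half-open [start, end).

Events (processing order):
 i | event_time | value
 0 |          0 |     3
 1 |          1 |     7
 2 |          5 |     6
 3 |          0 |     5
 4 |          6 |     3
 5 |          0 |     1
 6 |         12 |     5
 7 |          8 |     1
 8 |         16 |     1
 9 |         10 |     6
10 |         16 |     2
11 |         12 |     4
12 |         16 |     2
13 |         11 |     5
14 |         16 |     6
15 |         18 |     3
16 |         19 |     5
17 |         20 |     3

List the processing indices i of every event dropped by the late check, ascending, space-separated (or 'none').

i=0 t=0 v=3: → [0,3); WM=-2
i=1 t=1 v=7: → [0,4); WM=-1
i=2 t=5 v=6: → [5,8); WM=3
i=3 t=0 v=5: → [0,4); WM=3
i=4 t=6 v=3: → [5,9); WM=4
i=5 t=0 v=1: DROP (t<4-3); WM=4
i=6 t=12 v=5: → [12,15); WM=10
i=7 t=8 v=1: → [5,11); WM=10
i=8 t=16 v=1: → [16,19); WM=14
i=9 t=10 v=6: DROP (t<14-3); WM=14
i=10 t=16 v=2: → [16,19); WM=14
i=11 t=12 v=4: → [12,15); WM=14
i=12 t=16 v=2: → [16,19); WM=14
i=13 t=11 v=5: → [11,15); WM=14
i=14 t=16 v=6: → [16,19); WM=14
i=15 t=18 v=3: → [16,21); WM=16
i=16 t=19 v=5: → [16,22); WM=17
i=17 t=20 v=3: → [16,23); WM=18

5 9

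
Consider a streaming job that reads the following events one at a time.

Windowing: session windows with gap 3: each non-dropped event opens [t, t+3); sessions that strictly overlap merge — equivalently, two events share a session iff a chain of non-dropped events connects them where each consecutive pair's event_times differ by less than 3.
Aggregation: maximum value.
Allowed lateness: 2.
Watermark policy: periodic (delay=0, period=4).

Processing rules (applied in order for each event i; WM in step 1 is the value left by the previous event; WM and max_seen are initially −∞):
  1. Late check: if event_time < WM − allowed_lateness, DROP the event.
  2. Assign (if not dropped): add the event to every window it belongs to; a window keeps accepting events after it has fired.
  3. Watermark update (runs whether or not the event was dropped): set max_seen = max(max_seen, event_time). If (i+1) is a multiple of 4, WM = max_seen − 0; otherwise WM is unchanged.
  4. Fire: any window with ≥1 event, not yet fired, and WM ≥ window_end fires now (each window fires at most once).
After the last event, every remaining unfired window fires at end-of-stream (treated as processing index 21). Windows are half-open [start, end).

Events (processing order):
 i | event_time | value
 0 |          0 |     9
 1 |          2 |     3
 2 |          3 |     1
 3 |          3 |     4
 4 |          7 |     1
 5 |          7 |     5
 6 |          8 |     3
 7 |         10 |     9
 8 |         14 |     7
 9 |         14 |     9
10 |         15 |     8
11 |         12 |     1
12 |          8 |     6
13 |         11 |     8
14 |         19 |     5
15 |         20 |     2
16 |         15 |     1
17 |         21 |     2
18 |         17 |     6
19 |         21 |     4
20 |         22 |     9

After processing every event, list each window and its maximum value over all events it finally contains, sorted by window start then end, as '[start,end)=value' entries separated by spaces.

i=0 t=0 v=9: → [0,3); WM=−∞
i=1 t=2 v=3: → [0,5); WM=−∞
i=2 t=3 v=1: → [0,6); WM=−∞
i=3 t=3 v=4: → [0,6); WM=3
i=4 t=7 v=1: → [7,10); WM=3
i=5 t=7 v=5: → [7,10); WM=3
i=6 t=8 v=3: → [7,11); WM=3
i=7 t=10 v=9: → [7,13); WM=10
i=8 t=14 v=7: → [14,17); WM=10
i=9 t=14 v=9: → [14,17); WM=10
i=10 t=15 v=8: → [14,18); WM=10
i=11 t=12 v=1: → [7,18); WM=15
i=12 t=8 v=6: DROP (t<15-2); WM=15
i=13 t=11 v=8: DROP (t<15-2); WM=15
i=14 t=19 v=5: → [19,22); WM=15
i=15 t=20 v=2: → [19,23); WM=20
i=16 t=15 v=1: DROP (t<20-2); WM=20
i=17 t=21 v=2: → [19,24); WM=20
i=18 t=17 v=6: DROP (t<20-2); WM=20
i=19 t=21 v=4: → [19,24); WM=21
i=20 t=22 v=9: → [19,25); WM=21

[0,6)=9 [7,18)=9 [19,25)=9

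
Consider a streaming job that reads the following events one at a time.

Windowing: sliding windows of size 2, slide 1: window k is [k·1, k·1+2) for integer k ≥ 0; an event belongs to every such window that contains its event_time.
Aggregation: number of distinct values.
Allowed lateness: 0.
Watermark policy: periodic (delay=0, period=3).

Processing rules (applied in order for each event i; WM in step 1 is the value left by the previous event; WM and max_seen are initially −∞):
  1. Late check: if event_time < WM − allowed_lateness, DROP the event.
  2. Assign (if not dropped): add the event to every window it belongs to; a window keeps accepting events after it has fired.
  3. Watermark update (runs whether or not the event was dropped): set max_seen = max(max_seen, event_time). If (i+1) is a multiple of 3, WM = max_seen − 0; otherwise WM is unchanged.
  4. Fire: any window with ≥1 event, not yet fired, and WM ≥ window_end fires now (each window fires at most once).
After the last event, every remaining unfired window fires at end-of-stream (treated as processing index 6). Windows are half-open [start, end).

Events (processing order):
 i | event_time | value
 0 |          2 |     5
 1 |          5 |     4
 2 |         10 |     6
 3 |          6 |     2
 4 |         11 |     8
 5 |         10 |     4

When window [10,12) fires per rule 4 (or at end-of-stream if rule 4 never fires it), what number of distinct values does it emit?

i=0 t=2 v=5: → [2,4),[1,3); WM=−∞
i=1 t=5 v=4: → [5,7),[4,6); WM=−∞
i=2 t=10 v=6: → [10,12),[9,11); WM=10; [1,3) fires=1 [2,4) fires=1 [4,6) fires=1 [5,7) fires=1
i=3 t=6 v=2: DROP (t<10-0); WM=10
i=4 t=11 v=8: → [11,13),[10,12); WM=10
i=5 t=10 v=4: → [10,12),[9,11); WM=11; [9,11) fires=2

3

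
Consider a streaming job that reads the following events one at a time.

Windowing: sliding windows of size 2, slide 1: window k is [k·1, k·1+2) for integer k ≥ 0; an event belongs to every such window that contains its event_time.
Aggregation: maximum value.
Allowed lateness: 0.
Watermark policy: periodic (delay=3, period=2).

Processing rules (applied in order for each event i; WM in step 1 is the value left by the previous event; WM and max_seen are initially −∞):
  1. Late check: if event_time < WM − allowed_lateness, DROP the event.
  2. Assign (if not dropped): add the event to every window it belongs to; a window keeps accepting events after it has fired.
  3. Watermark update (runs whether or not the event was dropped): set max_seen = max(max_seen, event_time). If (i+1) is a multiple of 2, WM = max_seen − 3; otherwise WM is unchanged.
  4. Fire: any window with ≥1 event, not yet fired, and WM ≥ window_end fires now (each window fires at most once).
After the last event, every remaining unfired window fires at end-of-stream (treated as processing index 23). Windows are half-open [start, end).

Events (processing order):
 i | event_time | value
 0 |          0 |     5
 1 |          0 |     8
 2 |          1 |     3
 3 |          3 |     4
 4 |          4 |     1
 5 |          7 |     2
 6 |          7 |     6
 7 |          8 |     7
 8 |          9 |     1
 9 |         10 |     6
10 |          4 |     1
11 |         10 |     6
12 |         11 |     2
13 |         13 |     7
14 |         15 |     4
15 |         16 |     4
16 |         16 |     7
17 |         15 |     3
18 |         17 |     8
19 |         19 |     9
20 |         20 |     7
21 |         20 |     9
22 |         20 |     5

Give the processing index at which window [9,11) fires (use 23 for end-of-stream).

15

i=0 t=0 v=5: → [0,2); WM=−∞
i=1 t=0 v=8: → [0,2); WM=-3
i=2 t=1 v=3: → [1,3),[0,2); WM=-3
i=3 t=3 v=4: → [3,5),[2,4); WM=0
i=4 t=4 v=1: → [4,6),[3,5); WM=0
i=5 t=7 v=2: → [7,9),[6,8); WM=4; [0,2) fires=8 [1,3) fires=3 [2,4) fires=4
i=6 t=7 v=6: → [7,9),[6,8); WM=4
i=7 t=8 v=7: → [8,10),[7,9); WM=5; [3,5) fires=4
i=8 t=9 v=1: → [9,11),[8,10); WM=5
i=9 t=10 v=6: → [10,12),[9,11); WM=7; [4,6) fires=1
i=10 t=4 v=1: DROP (t<7-0); WM=7
i=11 t=10 v=6: → [10,12),[9,11); WM=7
i=12 t=11 v=2: → [11,13),[10,12); WM=7
i=13 t=13 v=7: → [13,15),[12,14); WM=10; [6,8) fires=6 [7,9) fires=7 [8,10) fires=7
i=14 t=15 v=4: → [15,17),[14,16); WM=10
i=15 t=16 v=4: → [16,18),[15,17); WM=13; [9,11) fires=6 [10,12) fires=6 [11,13) fires=2
i=16 t=16 v=7: → [16,18),[15,17); WM=13
i=17 t=15 v=3: → [15,17),[14,16); WM=13
i=18 t=17 v=8: → [17,19),[16,18); WM=13
i=19 t=19 v=9: → [19,21),[18,20); WM=16; [12,14) fires=7 [13,15) fires=7 [14,16) fires=4
i=20 t=20 v=7: → [20,22),[19,21); WM=16
i=21 t=20 v=9: → [20,22),[19,21); WM=17; [15,17) fires=7
i=22 t=20 v=5: → [20,22),[19,21); WM=17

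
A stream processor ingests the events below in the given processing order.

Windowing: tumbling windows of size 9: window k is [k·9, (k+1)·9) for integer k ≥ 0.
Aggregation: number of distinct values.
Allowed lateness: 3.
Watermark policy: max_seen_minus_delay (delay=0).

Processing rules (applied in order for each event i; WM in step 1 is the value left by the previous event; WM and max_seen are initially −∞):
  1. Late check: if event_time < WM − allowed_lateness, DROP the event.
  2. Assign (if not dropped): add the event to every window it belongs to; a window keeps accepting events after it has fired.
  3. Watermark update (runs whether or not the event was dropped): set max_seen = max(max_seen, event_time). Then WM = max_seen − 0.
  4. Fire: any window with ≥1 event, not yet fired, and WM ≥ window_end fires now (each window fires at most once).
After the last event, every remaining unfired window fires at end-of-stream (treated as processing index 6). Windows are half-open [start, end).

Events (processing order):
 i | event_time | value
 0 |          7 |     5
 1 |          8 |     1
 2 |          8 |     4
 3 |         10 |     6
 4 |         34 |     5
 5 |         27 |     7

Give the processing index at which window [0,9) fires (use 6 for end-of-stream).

i=0 t=7 v=5: → [0,9); WM=7
i=1 t=8 v=1: → [0,9); WM=8
i=2 t=8 v=4: → [0,9); WM=8
i=3 t=10 v=6: → [9,18); WM=10; [0,9) fires=3
i=4 t=34 v=5: → [27,36); WM=34; [9,18) fires=1
i=5 t=27 v=7: DROP (t<34-3); WM=34

3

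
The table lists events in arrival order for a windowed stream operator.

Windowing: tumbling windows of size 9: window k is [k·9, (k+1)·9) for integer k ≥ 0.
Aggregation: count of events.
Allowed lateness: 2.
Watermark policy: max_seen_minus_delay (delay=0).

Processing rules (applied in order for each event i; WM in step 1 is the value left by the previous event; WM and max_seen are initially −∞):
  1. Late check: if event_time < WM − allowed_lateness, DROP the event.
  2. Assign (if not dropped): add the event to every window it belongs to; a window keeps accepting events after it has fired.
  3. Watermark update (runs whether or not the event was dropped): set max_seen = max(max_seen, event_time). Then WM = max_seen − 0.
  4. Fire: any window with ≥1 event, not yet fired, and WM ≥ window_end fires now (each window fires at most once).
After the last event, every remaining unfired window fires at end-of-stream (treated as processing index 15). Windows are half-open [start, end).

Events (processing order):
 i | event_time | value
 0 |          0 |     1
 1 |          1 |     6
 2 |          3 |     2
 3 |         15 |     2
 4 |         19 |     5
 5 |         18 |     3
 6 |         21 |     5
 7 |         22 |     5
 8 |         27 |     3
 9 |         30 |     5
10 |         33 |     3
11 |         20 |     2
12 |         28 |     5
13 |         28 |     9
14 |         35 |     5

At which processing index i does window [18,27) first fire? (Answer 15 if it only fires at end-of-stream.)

i=0 t=0 v=1: → [0,9); WM=0
i=1 t=1 v=6: → [0,9); WM=1
i=2 t=3 v=2: → [0,9); WM=3
i=3 t=15 v=2: → [9,18); WM=15; [0,9) fires=3
i=4 t=19 v=5: → [18,27); WM=19; [9,18) fires=1
i=5 t=18 v=3: → [18,27); WM=19
i=6 t=21 v=5: → [18,27); WM=21
i=7 t=22 v=5: → [18,27); WM=22
i=8 t=27 v=3: → [27,36); WM=27; [18,27) fires=4
i=9 t=30 v=5: → [27,36); WM=30
i=10 t=33 v=3: → [27,36); WM=33
i=11 t=20 v=2: DROP (t<33-2); WM=33
i=12 t=28 v=5: DROP (t<33-2); WM=33
i=13 t=28 v=9: DROP (t<33-2); WM=33
i=14 t=35 v=5: → [27,36); WM=35

8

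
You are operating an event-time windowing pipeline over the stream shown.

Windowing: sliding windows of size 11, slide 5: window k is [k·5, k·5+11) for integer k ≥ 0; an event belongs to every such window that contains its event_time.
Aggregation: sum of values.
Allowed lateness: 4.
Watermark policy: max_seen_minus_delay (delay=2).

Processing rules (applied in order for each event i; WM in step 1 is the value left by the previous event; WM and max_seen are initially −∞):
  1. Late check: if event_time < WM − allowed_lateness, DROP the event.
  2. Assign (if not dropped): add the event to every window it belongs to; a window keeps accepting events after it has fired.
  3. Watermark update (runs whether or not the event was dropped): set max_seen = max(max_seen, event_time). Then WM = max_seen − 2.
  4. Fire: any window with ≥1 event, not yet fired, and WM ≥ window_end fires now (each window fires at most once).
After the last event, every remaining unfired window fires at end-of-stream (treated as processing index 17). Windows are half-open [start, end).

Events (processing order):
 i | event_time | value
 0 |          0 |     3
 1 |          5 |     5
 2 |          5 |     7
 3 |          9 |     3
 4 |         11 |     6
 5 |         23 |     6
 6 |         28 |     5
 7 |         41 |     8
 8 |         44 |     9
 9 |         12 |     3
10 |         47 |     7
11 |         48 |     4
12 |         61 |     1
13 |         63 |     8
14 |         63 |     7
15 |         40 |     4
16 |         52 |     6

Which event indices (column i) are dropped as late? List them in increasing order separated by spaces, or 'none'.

9 15 16

i=0 t=0 v=3: → [0,11); WM=-2
i=1 t=5 v=5: → [5,16),[0,11); WM=3
i=2 t=5 v=7: → [5,16),[0,11); WM=3
i=3 t=9 v=3: → [5,16),[0,11); WM=7
i=4 t=11 v=6: → [10,21),[5,16); WM=9
i=5 t=23 v=6: → [20,31),[15,26); WM=21; [0,11) fires=18 [5,16) fires=21 [10,21) fires=6
i=6 t=28 v=5: → [25,36),[20,31); WM=26; [15,26) fires=6
i=7 t=41 v=8: → [40,51),[35,46); WM=39; [20,31) fires=11 [25,36) fires=5
i=8 t=44 v=9: → [40,51),[35,46); WM=42
i=9 t=12 v=3: DROP (t<42-4); WM=42
i=10 t=47 v=7: → [45,56),[40,51); WM=45
i=11 t=48 v=4: → [45,56),[40,51); WM=46; [35,46) fires=17
i=12 t=61 v=1: → [60,71),[55,66); WM=59; [40,51) fires=28 [45,56) fires=11
i=13 t=63 v=8: → [60,71),[55,66); WM=61
i=14 t=63 v=7: → [60,71),[55,66); WM=61
i=15 t=40 v=4: DROP (t<61-4); WM=61
i=16 t=52 v=6: DROP (t<61-4); WM=61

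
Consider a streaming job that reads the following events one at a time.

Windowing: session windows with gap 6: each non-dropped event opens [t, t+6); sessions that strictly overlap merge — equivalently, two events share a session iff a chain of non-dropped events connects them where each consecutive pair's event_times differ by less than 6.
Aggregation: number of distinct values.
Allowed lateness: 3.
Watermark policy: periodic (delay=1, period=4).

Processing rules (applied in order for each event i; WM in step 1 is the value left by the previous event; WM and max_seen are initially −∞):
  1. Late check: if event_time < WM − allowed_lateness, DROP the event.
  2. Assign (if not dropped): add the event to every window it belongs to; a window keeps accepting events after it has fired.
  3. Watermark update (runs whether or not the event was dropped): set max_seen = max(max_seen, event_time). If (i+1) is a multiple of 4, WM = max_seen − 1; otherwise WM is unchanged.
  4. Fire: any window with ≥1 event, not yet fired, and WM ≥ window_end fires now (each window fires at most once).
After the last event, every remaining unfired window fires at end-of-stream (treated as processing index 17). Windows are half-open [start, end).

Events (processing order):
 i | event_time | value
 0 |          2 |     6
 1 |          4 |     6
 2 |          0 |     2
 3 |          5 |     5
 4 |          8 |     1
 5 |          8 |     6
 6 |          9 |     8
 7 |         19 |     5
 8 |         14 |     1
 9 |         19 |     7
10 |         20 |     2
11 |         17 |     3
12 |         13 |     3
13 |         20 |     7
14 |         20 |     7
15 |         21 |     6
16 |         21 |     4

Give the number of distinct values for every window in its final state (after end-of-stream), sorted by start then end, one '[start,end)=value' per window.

i=0 t=2 v=6: → [2,8); WM=−∞
i=1 t=4 v=6: → [2,10); WM=−∞
i=2 t=0 v=2: → [0,10); WM=−∞
i=3 t=5 v=5: → [0,11); WM=4
i=4 t=8 v=1: → [0,14); WM=4
i=5 t=8 v=6: → [0,14); WM=4
i=6 t=9 v=8: → [0,15); WM=4
i=7 t=19 v=5: → [19,25); WM=18
i=8 t=14 v=1: DROP (t<18-3); WM=18
i=9 t=19 v=7: → [19,25); WM=18
i=10 t=20 v=2: → [19,26); WM=18
i=11 t=17 v=3: → [17,26); WM=19
i=12 t=13 v=3: DROP (t<19-3); WM=19
i=13 t=20 v=7: → [17,26); WM=19
i=14 t=20 v=7: → [17,26); WM=19
i=15 t=21 v=6: → [17,27); WM=20
i=16 t=21 v=4: → [17,27); WM=20

[0,15)=5 [17,27)=6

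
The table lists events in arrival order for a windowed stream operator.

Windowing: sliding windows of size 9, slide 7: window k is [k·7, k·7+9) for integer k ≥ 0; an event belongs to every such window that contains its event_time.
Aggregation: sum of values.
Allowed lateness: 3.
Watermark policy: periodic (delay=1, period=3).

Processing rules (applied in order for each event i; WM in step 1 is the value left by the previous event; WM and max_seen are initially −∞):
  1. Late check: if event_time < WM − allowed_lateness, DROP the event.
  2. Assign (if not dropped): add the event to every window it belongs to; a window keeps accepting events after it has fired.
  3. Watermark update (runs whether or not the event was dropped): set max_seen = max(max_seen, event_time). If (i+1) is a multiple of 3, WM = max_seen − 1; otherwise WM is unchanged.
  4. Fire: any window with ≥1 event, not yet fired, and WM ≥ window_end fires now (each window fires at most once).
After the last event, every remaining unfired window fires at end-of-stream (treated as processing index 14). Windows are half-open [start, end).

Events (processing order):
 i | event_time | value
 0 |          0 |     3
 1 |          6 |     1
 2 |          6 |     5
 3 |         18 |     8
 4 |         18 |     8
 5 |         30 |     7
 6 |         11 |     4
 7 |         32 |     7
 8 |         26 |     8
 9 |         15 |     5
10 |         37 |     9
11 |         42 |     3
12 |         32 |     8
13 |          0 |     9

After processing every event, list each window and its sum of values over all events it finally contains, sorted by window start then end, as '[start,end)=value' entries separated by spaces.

[0,9)=9 [14,23)=16 [21,30)=8 [28,37)=14 [35,44)=12 [42,51)=3

i=0 t=0 v=3: → [0,9); WM=−∞
i=1 t=6 v=1: → [0,9); WM=−∞
i=2 t=6 v=5: → [0,9); WM=5
i=3 t=18 v=8: → [14,23); WM=5
i=4 t=18 v=8: → [14,23); WM=5
i=5 t=30 v=7: → [28,37); WM=29; [0,9) fires=9 [14,23) fires=16
i=6 t=11 v=4: DROP (t<29-3); WM=29
i=7 t=32 v=7: → [28,37); WM=29
i=8 t=26 v=8: → [21,30); WM=31; [21,30) fires=8
i=9 t=15 v=5: DROP (t<31-3); WM=31
i=10 t=37 v=9: → [35,44); WM=31
i=11 t=42 v=3: → [42,51),[35,44); WM=41; [28,37) fires=14
i=12 t=32 v=8: DROP (t<41-3); WM=41
i=13 t=0 v=9: DROP (t<41-3); WM=41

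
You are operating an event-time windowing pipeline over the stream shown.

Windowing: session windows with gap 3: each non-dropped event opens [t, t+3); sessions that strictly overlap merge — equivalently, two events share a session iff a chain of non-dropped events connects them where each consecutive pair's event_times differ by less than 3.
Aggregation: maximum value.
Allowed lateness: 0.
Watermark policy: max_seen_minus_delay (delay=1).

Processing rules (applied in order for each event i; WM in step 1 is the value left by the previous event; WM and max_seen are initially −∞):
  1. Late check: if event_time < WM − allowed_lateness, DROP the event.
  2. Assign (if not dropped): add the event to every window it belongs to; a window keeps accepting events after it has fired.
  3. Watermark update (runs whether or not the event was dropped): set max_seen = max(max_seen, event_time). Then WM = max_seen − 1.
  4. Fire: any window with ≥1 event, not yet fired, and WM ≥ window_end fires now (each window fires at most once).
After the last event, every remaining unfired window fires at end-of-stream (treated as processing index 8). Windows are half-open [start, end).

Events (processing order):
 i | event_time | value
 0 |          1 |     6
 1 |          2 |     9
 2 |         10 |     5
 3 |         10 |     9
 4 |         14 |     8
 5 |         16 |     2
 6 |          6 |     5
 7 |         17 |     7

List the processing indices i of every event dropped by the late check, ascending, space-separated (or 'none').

i=0 t=1 v=6: → [1,4); WM=0
i=1 t=2 v=9: → [1,5); WM=1
i=2 t=10 v=5: → [10,13); WM=9
i=3 t=10 v=9: → [10,13); WM=9
i=4 t=14 v=8: → [14,17); WM=13
i=5 t=16 v=2: → [14,19); WM=15
i=6 t=6 v=5: DROP (t<15-0); WM=15
i=7 t=17 v=7: → [14,20); WM=16

6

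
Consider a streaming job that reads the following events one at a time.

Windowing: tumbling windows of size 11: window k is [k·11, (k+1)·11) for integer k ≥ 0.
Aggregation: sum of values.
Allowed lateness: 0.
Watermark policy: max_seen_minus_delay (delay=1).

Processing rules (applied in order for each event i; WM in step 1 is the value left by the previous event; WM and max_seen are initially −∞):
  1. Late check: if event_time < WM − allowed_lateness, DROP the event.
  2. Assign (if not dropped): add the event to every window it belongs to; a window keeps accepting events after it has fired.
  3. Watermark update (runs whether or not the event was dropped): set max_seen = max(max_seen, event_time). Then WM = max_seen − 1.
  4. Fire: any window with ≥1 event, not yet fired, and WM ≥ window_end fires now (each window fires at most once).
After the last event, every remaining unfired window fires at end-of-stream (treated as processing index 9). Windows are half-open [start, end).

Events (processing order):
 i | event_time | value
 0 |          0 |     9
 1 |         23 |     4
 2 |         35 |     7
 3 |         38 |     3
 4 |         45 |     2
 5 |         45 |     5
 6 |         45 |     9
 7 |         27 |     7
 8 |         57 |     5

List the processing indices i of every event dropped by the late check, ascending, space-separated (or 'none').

i=0 t=0 v=9: → [0,11); WM=-1
i=1 t=23 v=4: → [22,33); WM=22; [0,11) fires=9
i=2 t=35 v=7: → [33,44); WM=34; [22,33) fires=4
i=3 t=38 v=3: → [33,44); WM=37
i=4 t=45 v=2: → [44,55); WM=44; [33,44) fires=10
i=5 t=45 v=5: → [44,55); WM=44
i=6 t=45 v=9: → [44,55); WM=44
i=7 t=27 v=7: DROP (t<44-0); WM=44
i=8 t=57 v=5: → [55,66); WM=56; [44,55) fires=16

7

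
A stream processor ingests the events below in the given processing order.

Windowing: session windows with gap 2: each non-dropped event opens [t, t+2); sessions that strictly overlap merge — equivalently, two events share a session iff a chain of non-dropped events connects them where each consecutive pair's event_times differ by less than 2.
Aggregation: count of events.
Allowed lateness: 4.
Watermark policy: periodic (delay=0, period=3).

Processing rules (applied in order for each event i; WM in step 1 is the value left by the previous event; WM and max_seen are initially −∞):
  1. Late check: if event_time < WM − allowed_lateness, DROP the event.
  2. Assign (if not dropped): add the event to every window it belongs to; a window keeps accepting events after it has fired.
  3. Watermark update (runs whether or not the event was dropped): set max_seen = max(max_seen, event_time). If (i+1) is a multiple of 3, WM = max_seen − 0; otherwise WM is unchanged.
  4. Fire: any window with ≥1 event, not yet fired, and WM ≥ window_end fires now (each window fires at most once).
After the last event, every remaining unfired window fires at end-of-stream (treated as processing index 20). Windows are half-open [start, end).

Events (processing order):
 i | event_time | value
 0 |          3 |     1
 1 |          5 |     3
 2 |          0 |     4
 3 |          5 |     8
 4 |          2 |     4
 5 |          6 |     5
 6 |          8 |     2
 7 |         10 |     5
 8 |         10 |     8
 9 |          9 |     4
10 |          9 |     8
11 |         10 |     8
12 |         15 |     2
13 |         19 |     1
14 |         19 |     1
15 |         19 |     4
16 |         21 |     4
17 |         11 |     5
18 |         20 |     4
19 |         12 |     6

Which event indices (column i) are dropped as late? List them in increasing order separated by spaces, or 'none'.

17 19

i=0 t=3 v=1: → [3,5); WM=−∞
i=1 t=5 v=3: → [5,7); WM=−∞
i=2 t=0 v=4: → [0,2); WM=5
i=3 t=5 v=8: → [5,7); WM=5
i=4 t=2 v=4: → [2,5); WM=5
i=5 t=6 v=5: → [5,8); WM=6
i=6 t=8 v=2: → [8,10); WM=6
i=7 t=10 v=5: → [10,12); WM=6
i=8 t=10 v=8: → [10,12); WM=10
i=9 t=9 v=4: → [8,12); WM=10
i=10 t=9 v=8: → [8,12); WM=10
i=11 t=10 v=8: → [8,12); WM=10
i=12 t=15 v=2: → [15,17); WM=10
i=13 t=19 v=1: → [19,21); WM=10
i=14 t=19 v=1: → [19,21); WM=19
i=15 t=19 v=4: → [19,21); WM=19
i=16 t=21 v=4: → [21,23); WM=19
i=17 t=11 v=5: DROP (t<19-4); WM=21
i=18 t=20 v=4: → [19,23); WM=21
i=19 t=12 v=6: DROP (t<21-4); WM=21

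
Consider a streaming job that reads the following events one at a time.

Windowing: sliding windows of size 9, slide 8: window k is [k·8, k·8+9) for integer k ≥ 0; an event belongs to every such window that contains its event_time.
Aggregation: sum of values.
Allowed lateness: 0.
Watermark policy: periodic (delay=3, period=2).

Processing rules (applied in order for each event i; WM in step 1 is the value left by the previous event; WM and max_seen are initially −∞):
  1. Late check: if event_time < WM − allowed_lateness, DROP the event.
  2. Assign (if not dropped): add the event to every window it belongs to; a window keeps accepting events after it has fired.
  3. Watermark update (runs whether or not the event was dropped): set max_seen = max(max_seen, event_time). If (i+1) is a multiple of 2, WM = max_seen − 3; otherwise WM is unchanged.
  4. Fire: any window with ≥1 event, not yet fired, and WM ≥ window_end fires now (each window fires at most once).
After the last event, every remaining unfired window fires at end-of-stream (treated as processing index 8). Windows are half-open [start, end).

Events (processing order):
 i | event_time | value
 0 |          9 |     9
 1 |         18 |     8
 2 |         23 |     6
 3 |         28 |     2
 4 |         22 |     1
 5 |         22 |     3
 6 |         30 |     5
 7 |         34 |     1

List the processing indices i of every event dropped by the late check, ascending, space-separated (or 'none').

4 5

i=0 t=9 v=9: → [8,17); WM=−∞
i=1 t=18 v=8: → [16,25); WM=15
i=2 t=23 v=6: → [16,25); WM=15
i=3 t=28 v=2: → [24,33); WM=25; [8,17) fires=9 [16,25) fires=14
i=4 t=22 v=1: DROP (t<25-0); WM=25
i=5 t=22 v=3: DROP (t<25-0); WM=25
i=6 t=30 v=5: → [24,33); WM=25
i=7 t=34 v=1: → [32,41); WM=31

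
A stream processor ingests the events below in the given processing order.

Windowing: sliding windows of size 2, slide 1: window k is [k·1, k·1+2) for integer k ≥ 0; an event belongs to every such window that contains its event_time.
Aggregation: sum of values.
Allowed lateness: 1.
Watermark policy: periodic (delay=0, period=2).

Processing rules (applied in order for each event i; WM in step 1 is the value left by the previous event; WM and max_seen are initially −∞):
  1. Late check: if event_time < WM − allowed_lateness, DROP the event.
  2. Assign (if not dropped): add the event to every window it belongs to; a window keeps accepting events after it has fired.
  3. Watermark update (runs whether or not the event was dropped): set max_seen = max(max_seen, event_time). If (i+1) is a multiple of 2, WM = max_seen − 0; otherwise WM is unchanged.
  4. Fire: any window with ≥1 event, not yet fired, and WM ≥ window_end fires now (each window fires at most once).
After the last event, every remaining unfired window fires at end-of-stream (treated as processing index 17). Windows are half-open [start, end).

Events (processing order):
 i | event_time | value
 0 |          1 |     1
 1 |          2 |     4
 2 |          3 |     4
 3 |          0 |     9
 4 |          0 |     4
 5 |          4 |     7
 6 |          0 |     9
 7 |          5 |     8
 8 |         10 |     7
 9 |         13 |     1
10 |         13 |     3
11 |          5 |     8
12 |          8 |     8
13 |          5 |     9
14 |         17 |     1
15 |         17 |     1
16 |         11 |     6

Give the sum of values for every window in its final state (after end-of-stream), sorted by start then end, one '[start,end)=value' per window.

[0,2)=1 [1,3)=5 [2,4)=8 [3,5)=11 [4,6)=15 [5,7)=8 [9,11)=7 [10,12)=7 [12,14)=4 [13,15)=4 [16,18)=2 [17,19)=2

i=0 t=1 v=1: → [1,3),[0,2); WM=−∞
i=1 t=2 v=4: → [2,4),[1,3); WM=2; [0,2) fires=1
i=2 t=3 v=4: → [3,5),[2,4); WM=2
i=3 t=0 v=9: DROP (t<2-1); WM=3; [1,3) fires=5
i=4 t=0 v=4: DROP (t<3-1); WM=3
i=5 t=4 v=7: → [4,6),[3,5); WM=4; [2,4) fires=8
i=6 t=0 v=9: DROP (t<4-1); WM=4
i=7 t=5 v=8: → [5,7),[4,6); WM=5; [3,5) fires=11
i=8 t=10 v=7: → [10,12),[9,11); WM=5
i=9 t=13 v=1: → [13,15),[12,14); WM=13; [4,6) fires=15 [5,7) fires=8 [9,11) fires=7 [10,12) fires=7
i=10 t=13 v=3: → [13,15),[12,14); WM=13
i=11 t=5 v=8: DROP (t<13-1); WM=13
i=12 t=8 v=8: DROP (t<13-1); WM=13
i=13 t=5 v=9: DROP (t<13-1); WM=13
i=14 t=17 v=1: → [17,19),[16,18); WM=13
i=15 t=17 v=1: → [17,19),[16,18); WM=17; [12,14) fires=4 [13,15) fires=4
i=16 t=11 v=6: DROP (t<17-1); WM=17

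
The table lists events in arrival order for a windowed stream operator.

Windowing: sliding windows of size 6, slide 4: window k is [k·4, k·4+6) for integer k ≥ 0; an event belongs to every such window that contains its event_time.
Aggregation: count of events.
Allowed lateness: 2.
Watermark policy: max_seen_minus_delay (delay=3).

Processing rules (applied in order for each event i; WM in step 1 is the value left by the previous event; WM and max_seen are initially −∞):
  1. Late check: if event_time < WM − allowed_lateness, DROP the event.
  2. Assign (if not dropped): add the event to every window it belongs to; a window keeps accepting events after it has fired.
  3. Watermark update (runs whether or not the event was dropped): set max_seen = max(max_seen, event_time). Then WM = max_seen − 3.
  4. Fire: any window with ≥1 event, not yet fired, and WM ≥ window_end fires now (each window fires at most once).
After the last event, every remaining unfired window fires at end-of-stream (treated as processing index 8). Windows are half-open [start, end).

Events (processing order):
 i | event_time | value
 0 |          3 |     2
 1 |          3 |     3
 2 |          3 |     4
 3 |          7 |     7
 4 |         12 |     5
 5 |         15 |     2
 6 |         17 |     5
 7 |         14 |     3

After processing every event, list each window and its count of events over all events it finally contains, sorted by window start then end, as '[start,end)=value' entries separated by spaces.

i=0 t=3 v=2: → [0,6); WM=0
i=1 t=3 v=3: → [0,6); WM=0
i=2 t=3 v=4: → [0,6); WM=0
i=3 t=7 v=7: → [4,10); WM=4
i=4 t=12 v=5: → [12,18),[8,14); WM=9; [0,6) fires=3
i=5 t=15 v=2: → [12,18); WM=12; [4,10) fires=1
i=6 t=17 v=5: → [16,22),[12,18); WM=14; [8,14) fires=1
i=7 t=14 v=3: → [12,18); WM=14

[0,6)=3 [4,10)=1 [8,14)=1 [12,18)=4 [16,22)=1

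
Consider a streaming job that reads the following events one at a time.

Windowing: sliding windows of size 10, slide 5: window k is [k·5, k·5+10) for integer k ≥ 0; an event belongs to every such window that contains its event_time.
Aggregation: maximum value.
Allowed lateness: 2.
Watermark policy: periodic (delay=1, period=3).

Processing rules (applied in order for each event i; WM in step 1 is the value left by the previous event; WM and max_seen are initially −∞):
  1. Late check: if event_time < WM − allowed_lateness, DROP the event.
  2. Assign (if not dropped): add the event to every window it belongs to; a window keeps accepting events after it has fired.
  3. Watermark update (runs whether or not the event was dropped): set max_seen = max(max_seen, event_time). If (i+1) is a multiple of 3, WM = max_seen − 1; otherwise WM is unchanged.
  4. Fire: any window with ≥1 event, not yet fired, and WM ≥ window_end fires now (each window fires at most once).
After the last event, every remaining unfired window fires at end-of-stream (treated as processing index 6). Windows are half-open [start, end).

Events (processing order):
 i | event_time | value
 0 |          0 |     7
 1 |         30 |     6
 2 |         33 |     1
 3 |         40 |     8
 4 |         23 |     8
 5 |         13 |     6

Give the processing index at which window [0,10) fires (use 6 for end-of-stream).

2

i=0 t=0 v=7: → [0,10); WM=−∞
i=1 t=30 v=6: → [30,40),[25,35); WM=−∞
i=2 t=33 v=1: → [30,40),[25,35); WM=32; [0,10) fires=7
i=3 t=40 v=8: → [40,50),[35,45); WM=32
i=4 t=23 v=8: DROP (t<32-2); WM=32
i=5 t=13 v=6: DROP (t<32-2); WM=39; [25,35) fires=6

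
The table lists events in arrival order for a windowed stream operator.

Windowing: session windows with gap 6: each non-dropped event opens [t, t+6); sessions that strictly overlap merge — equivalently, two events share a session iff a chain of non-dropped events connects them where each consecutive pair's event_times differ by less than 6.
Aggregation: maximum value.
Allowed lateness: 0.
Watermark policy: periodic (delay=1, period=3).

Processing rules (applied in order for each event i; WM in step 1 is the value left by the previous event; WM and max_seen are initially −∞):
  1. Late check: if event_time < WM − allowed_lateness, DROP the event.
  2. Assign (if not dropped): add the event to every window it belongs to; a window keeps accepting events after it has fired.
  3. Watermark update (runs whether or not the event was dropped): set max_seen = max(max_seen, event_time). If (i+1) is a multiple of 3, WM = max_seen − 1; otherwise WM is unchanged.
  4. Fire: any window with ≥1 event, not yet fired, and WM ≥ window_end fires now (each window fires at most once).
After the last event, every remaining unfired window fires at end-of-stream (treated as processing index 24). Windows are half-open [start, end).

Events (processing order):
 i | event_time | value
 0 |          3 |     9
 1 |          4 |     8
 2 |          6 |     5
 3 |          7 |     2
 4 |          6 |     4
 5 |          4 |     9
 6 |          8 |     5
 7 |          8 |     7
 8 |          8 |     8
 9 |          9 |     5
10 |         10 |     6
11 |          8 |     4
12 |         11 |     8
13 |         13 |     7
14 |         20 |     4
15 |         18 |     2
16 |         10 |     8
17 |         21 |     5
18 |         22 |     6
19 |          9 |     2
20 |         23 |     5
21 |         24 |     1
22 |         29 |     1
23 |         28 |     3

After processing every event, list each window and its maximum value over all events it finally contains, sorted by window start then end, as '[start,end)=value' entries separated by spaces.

[3,19)=9 [20,35)=6

i=0 t=3 v=9: → [3,9); WM=−∞
i=1 t=4 v=8: → [3,10); WM=−∞
i=2 t=6 v=5: → [3,12); WM=5
i=3 t=7 v=2: → [3,13); WM=5
i=4 t=6 v=4: → [3,13); WM=5
i=5 t=4 v=9: DROP (t<5-0); WM=6
i=6 t=8 v=5: → [3,14); WM=6
i=7 t=8 v=7: → [3,14); WM=6
i=8 t=8 v=8: → [3,14); WM=7
i=9 t=9 v=5: → [3,15); WM=7
i=10 t=10 v=6: → [3,16); WM=7
i=11 t=8 v=4: → [3,16); WM=9
i=12 t=11 v=8: → [3,17); WM=9
i=13 t=13 v=7: → [3,19); WM=9
i=14 t=20 v=4: → [20,26); WM=19
i=15 t=18 v=2: DROP (t<19-0); WM=19
i=16 t=10 v=8: DROP (t<19-0); WM=19
i=17 t=21 v=5: → [20,27); WM=20
i=18 t=22 v=6: → [20,28); WM=20
i=19 t=9 v=2: DROP (t<20-0); WM=20
i=20 t=23 v=5: → [20,29); WM=22
i=21 t=24 v=1: → [20,30); WM=22
i=22 t=29 v=1: → [20,35); WM=22
i=23 t=28 v=3: → [20,35); WM=28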